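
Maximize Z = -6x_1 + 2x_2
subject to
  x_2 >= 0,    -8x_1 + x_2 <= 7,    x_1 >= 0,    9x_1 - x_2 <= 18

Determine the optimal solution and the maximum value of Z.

x_1 = 25, x_2 = 207, maximum Z = 264

Vertices and Z = -6x_1 + 2x_2:
  (0, 0) → Z = 0
  (2, 0) → Z = -12
  (0, 7) → Z = 14
  (25, 207) → Z = 264

The binding constraints are -8x_1 + x_2 = 7 and 9x_1 - x_2 = 18.
Solving simultaneously gives x_1 = 25, x_2 = 207.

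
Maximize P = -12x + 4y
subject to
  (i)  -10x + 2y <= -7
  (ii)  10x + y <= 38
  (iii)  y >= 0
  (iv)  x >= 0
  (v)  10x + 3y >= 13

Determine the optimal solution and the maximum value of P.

Corner points and P = -12x + 4y:
  (83/30, 31/3) → P = 122/15
  (47/50, 6/5) → P = -162/25
  (19/5, 0) → P = -228/5
  (13/10, 0) → P = -78/5

The binding constraints are -10x + 2y = -7 and 10x + y = 38.
Solving simultaneously gives x = 83/30, y = 31/3.

x = 83/30, y = 31/3, maximum P = 122/15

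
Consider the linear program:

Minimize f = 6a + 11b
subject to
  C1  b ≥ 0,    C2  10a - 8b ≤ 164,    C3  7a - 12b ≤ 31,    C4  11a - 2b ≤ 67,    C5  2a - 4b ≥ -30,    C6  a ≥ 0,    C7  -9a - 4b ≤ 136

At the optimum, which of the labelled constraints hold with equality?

Vertices and f = 6a + 11b:
  (31/7, 0) → f = 186/7
  (0, 0) → f = 0
  (371/59, 64/59) → f = 2930/59
  (41/5, 58/5) → f = 884/5
  (0, 15/2) → f = 165/2

The minimum is at (0, 0). Substituting into each constraint, equality holds for C1 and C6; the remaining constraints have slack.

C1 and C6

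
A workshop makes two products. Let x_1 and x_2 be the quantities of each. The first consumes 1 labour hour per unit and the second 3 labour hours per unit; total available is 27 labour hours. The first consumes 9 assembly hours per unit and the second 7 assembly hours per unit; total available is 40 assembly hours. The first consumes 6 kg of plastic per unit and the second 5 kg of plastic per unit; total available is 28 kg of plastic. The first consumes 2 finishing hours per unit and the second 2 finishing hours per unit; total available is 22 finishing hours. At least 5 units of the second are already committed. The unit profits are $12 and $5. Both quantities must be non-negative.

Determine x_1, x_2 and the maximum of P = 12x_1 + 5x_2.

Feasible corners and P = 12x_1 + 5x_2:
  (0, 28/5) → P = 28
  (0, 5) → P = 25
  (1/2, 5) → P = 31

x_1 = 1/2, x_2 = 5, maximum P = 31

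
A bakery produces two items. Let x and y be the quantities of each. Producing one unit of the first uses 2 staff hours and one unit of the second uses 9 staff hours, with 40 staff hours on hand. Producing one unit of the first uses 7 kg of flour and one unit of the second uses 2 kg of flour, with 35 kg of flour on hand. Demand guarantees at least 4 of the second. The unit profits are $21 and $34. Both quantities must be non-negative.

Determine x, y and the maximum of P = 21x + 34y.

Extreme points and P = 21x + 34y:
  (0, 40/9) → P = 1360/9
  (0, 4) → P = 136
  (2, 4) → P = 178

The binding constraints are 2x + 9y = 40 and y = 4.
Solving simultaneously gives x = 2, y = 4.

x = 2, y = 4, maximum P = 178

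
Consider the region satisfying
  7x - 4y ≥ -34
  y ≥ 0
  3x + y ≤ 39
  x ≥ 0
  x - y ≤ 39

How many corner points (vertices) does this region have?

4

The feasible vertices (each the meet of two boundaries and inside every other half-plane) are:
  (122/19, 375/19)
  (0, 17/2)
  (13, 0)
  (0, 0)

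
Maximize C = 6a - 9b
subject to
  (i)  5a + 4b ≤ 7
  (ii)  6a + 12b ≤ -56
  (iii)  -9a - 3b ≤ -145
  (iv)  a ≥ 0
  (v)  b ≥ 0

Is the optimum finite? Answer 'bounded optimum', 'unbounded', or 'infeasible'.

The boundaries 5a + 4b = 7 and -9a - 3b = -145 meet at (559/21, -662/21), but that point violates b ≥ 0. Every candidate vertex is excluded by some other constraint, so the feasible region is empty.

infeasible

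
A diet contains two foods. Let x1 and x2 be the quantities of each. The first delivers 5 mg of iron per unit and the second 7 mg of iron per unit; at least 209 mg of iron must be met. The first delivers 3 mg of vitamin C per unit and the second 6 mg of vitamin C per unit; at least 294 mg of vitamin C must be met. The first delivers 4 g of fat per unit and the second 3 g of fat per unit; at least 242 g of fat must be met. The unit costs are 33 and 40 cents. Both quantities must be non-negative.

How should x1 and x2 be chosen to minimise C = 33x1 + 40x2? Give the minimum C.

x1 = 38, x2 = 30, minimum C = 2454

Feasible corners and C = 33x1 + 40x2:
  (0, 242/3) → C = 9680/3
  (98, 0) → C = 3234
  (38, 30) → C = 2454
The feasible region is unbounded (it extends along (0, 1), (1, 0)), but C strictly increases along every unbounded feasible direction, so there is no improving ray and the minimum is attained at a vertex.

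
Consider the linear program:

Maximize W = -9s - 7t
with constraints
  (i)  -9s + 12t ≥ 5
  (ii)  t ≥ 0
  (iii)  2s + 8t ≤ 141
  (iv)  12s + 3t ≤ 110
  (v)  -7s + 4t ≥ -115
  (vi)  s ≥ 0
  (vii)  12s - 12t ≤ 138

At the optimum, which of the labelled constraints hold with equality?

(i) and (vi)

Vertices and W = -9s - 7t:
  (145/19, 350/57) → W = -335/3
  (0, 5/12) → W = -35/12
  (457/90, 736/45) → W = -14417/90
  (0, 141/8) → W = -987/8

The maximum is at (0, 5/12). Substituting into each constraint, equality holds for (i) and (vi); the remaining constraints have slack.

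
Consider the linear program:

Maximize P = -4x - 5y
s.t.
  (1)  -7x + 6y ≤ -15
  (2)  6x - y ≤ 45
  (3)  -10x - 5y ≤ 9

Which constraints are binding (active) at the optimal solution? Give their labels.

Extreme points and P = -4x - 5y:
  (255/29, 225/29) → P = -2145/29
  (21/95, -213/95) → P = 981/95
  (27/5, -63/5) → P = 207/5

The maximum is at (27/5, -63/5). Substituting into each constraint, equality holds for (2) and (3); the remaining constraints have slack.

(2) and (3)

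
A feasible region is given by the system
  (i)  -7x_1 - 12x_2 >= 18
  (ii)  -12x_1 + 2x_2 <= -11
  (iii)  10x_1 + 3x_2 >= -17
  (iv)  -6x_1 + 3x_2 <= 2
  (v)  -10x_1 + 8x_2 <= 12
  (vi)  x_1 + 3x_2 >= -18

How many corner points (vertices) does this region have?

Pairwise boundary intersections that survive every other constraint:
  (48/79, -293/158)
  (18, -12)
  (-1/56, -157/28)
  (1/9, -163/27)

4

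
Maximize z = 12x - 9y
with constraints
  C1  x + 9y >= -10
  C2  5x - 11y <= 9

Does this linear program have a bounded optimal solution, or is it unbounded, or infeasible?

unbounded

From the feasible point (-29/56, -59/56), moving in the direction (11, 5) keeps every constraint satisfied while z increases without bound.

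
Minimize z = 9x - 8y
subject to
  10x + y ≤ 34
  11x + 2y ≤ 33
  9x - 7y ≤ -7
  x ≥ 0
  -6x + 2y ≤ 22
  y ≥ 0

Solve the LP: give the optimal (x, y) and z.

Feasible corners and z = 9x - 8y:
  (217/95, 374/95) → z = -1039/95
  (11/17, 220/17) → z = -1661/17
  (0, 1) → z = -8
  (0, 11) → z = -88

At the optimal vertex, 11x + 2y = 33 and -6x + 2y = 22.
Solving simultaneously gives x = 11/17, y = 220/17.

x = 11/17, y = 220/17, minimum z = -1661/17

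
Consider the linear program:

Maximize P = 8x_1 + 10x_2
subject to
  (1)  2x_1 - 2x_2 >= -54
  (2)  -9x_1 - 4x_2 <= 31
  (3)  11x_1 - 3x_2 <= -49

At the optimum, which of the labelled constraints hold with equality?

Vertices and P = 8x_1 + 10x_2:
  (-139/13, 212/13) → P = 1008/13
  (4, 31) → P = 342
  (-289/71, 100/71) → P = -1312/71

The maximum is at (4, 31). Substituting into each constraint, equality holds for (1) and (3); the remaining constraints have slack.

(1) and (3)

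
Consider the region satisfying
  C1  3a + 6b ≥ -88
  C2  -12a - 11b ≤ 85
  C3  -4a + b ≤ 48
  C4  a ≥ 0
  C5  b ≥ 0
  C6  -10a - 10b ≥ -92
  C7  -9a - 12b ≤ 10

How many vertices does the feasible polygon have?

Intersecting each pair of boundary lines and keeping only the points that satisfy every inequality leaves:
  (0, 0)
  (0, 46/5)
  (46/5, 0)

3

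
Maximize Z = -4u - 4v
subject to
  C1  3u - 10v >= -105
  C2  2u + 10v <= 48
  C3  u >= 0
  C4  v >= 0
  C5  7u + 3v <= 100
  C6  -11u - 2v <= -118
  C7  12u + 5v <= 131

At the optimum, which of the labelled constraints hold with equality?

Extreme points and Z = -4u - 4v:
  (118/11, 0) → Z = -472/11
  (131/12, 0) → Z = -131/3
  (328/31, 25/31) → Z = -1412/31

The maximum is at (118/11, 0). Substituting into each constraint, equality holds for C4 and C6; the remaining constraints have slack.

C4 and C6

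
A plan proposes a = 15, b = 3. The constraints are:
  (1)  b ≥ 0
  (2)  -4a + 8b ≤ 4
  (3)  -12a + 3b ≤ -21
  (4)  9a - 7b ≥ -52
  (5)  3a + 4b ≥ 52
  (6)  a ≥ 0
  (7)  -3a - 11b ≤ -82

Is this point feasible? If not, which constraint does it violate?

not feasible — violates (7)

Constraint (7): -3a - 11b = -78, which is not ≤ -82. All other constraints are satisfied.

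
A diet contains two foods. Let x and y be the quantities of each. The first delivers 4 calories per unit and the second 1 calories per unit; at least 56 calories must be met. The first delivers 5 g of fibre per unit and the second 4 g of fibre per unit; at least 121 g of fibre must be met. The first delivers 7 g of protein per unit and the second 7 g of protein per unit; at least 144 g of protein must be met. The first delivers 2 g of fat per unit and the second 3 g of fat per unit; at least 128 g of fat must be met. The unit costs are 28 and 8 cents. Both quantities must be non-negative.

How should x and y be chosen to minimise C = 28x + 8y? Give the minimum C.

x = 4, y = 40, minimum C = 432

The feasible region is unbounded (it extends along (0, 1), (1, 0)), but C strictly increases along every unbounded feasible direction, so there is no improving ray and the minimum is attained at a vertex.

At the optimal vertex, 4x + y = 56 and 2x + 3y = 128.
Solving simultaneously gives x = 4, y = 40.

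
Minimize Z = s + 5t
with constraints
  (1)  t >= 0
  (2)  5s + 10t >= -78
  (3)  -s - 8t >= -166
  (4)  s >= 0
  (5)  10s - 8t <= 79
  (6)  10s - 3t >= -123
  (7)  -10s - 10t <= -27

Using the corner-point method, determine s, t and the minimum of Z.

s = 27/10, t = 0, minimum Z = 27/10

Extreme points and Z = s + 5t:
  (79/10, 0) → Z = 79/10
  (27/10, 0) → Z = 27/10
  (0, 83/4) → Z = 415/4
  (245/11, 1581/88) → Z = 9865/88
  (0, 27/10) → Z = 27/2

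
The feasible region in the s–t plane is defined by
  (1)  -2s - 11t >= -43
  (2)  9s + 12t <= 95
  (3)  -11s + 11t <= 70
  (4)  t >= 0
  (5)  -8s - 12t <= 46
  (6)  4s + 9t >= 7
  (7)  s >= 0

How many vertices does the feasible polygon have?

Intersecting each pair of boundary lines and keeping only the points that satisfy every inequality leaves:
  (529/75, 197/75)
  (0, 43/11)
  (95/9, 0)
  (7/4, 0)
  (0, 7/9)

5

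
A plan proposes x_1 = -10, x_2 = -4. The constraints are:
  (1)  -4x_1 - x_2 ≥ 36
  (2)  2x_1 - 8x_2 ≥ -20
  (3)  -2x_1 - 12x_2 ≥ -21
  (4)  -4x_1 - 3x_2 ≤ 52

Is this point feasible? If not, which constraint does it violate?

(1): 44 ≥ 36 ✓
(2): 12 ≥ -20 ✓
(3): 68 ≥ -21 ✓
(4): 52 ≤ 52 ✓

feasible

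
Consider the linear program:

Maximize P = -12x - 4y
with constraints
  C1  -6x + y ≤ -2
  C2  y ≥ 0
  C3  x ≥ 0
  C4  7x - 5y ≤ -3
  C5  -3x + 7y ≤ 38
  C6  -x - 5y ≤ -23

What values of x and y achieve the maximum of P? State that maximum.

x = 33/31, y = 136/31, maximum P = -940/31

Vertices and P = -12x - 4y:
  (4/3, 6) → P = -40
  (33/31, 136/31) → P = -940/31
  (169/34, 257/34) → P = -1528/17
  (5/2, 41/10) → P = -232/5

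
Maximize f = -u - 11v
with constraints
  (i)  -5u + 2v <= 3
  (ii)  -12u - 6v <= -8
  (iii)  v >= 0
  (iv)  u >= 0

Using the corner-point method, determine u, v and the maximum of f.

u = 2/3, v = 0, maximum f = -2/3

Extreme points and f = -u - 11v:
  (0, 3/2) → f = -33/2
  (2/3, 0) → f = -2/3
  (0, 4/3) → f = -44/3
The feasible region is unbounded (it extends along (1, 0), (2, 5)), but f strictly decreases along every unbounded feasible direction, so there is no improving ray and the maximum is attained at a vertex.

The optimum lies where -12u - 6v = -8 and v = 0.
Solving simultaneously gives u = 2/3, v = 0.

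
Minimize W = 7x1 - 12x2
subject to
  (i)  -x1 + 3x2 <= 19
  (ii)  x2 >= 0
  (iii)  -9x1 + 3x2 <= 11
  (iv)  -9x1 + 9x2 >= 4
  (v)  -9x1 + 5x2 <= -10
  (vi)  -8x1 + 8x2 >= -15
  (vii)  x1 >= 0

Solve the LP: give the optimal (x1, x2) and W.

x1 = 125/22, x2 = 181/22, minimum W = -1297/22

Extreme points and W = 7x1 - 12x2:
  (53/6, 167/18) → W = -99/2
  (125/22, 181/22) → W = -1297/22
  (55/18, 7/2) → W = -371/18

The binding constraints are -x1 + 3x2 = 19 and -9x1 + 5x2 = -10.
Solving simultaneously gives x1 = 125/22, x2 = 181/22.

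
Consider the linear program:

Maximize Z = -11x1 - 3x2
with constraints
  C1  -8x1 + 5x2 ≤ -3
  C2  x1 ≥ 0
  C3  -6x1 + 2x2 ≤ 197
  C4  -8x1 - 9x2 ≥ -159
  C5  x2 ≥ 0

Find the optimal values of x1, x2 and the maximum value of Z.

x1 = 3/8, x2 = 0, maximum Z = -33/8

Corner points and Z = -11x1 - 3x2:
  (411/56, 78/7) → Z = -6393/56
  (3/8, 0) → Z = -33/8
  (159/8, 0) → Z = -1749/8

At the optimal vertex, -8x1 + 5x2 = -3 and x2 = 0.
Solving simultaneously gives x1 = 3/8, x2 = 0.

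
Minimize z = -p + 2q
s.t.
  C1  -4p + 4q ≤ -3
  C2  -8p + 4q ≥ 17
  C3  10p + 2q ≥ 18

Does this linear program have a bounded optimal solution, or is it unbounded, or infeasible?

infeasible

The boundaries -4p + 4q = -3 and -8p + 4q = 17 meet at (-5, -23/4), but that point violates 10p + 2q ≥ 18. Every candidate vertex is excluded by some other constraint, so the feasible region is empty.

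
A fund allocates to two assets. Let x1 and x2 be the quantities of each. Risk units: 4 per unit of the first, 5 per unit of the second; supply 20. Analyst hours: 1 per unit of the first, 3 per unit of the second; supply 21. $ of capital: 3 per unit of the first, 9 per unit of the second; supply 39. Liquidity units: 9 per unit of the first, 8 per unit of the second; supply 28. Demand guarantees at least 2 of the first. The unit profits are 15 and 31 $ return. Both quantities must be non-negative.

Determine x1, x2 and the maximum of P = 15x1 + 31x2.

x1 = 2, x2 = 5/4, maximum P = 275/4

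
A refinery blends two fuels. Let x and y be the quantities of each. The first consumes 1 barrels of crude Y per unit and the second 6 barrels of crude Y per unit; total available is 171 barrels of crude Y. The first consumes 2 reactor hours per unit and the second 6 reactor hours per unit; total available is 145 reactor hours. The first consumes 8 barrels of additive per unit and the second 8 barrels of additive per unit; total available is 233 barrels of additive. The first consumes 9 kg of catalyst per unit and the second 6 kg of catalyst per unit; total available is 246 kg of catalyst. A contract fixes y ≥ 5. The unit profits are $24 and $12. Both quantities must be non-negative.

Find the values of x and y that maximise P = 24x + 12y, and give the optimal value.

Extreme points and P = 24x + 12y:
  (0, 145/6) → P = 290
  (0, 5) → P = 60
  (119/16, 347/16) → P = 1755/4
  (95/4, 43/8) → P = 1269/2
  (24, 5) → P = 636

x = 24, y = 5, maximum P = 636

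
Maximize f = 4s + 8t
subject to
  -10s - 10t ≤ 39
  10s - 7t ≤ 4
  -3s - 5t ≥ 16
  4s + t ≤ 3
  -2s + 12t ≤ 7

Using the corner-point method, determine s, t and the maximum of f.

s = -7/4, t = -43/20, maximum f = -121/5

The optimum lies where -10s - 10t = 39 and -3s - 5t = 16.
Solving simultaneously gives s = -7/4, t = -43/20.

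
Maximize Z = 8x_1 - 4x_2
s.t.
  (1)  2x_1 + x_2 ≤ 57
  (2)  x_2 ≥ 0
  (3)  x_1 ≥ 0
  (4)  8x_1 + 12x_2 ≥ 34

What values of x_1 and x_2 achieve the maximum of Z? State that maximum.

x_1 = 57/2, x_2 = 0, maximum Z = 228

Vertices and Z = 8x_1 - 4x_2:
  (57/2, 0) → Z = 228
  (0, 57) → Z = -228
  (17/4, 0) → Z = 34
  (0, 17/6) → Z = -34/3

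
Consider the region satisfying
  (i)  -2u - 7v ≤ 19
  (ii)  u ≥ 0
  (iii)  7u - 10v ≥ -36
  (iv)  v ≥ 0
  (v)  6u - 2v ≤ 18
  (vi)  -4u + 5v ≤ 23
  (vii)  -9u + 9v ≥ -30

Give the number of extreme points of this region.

Intersecting each pair of boundary lines and keeping only the points that satisfy every inequality leaves:
  (0, 18/5)
  (0, 0)
  (126/23, 171/23)
  (3, 0)

4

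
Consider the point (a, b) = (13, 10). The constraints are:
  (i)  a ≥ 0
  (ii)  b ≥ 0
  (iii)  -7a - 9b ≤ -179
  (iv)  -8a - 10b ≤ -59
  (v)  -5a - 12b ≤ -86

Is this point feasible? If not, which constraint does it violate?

(i): 13 ≥ 0 ✓
(ii): 10 ≥ 0 ✓
(iii): -181 ≤ -179 ✓
(iv): -204 ≤ -59 ✓
(v): -185 ≤ -86 ✓

feasible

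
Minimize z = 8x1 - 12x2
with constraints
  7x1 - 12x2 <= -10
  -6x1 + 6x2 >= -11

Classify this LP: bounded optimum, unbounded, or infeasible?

From the feasible point (32/5, 137/30), moving in the direction (6, 6) keeps every constraint satisfied while z decreases without bound.

unbounded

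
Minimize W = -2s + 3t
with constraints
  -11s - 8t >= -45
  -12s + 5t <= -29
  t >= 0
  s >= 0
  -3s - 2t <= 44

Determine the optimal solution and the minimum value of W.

s = 45/11, t = 0, minimum W = -90/11

The optimum lies where -11s - 8t = -45 and t = 0.
Solving simultaneously gives s = 45/11, t = 0.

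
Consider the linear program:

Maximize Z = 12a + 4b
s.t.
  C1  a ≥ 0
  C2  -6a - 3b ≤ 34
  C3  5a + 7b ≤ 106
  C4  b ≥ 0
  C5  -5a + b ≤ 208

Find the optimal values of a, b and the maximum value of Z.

Vertices and Z = 12a + 4b:
  (0, 106/7) → Z = 424/7
  (0, 0) → Z = 0
  (106/5, 0) → Z = 1272/5

a = 106/5, b = 0, maximum Z = 1272/5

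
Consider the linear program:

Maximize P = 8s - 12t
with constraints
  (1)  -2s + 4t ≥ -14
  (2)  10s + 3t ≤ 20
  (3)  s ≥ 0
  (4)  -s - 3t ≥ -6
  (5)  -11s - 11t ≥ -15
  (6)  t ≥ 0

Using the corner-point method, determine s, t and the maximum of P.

Corner points and P = 8s - 12t:
  (0, 15/11) → P = -180/11
  (0, 0) → P = 0
  (15/11, 0) → P = 120/11

The optimum lies where -11s - 11t = -15 and t = 0.
Solving simultaneously gives s = 15/11, t = 0.

s = 15/11, t = 0, maximum P = 120/11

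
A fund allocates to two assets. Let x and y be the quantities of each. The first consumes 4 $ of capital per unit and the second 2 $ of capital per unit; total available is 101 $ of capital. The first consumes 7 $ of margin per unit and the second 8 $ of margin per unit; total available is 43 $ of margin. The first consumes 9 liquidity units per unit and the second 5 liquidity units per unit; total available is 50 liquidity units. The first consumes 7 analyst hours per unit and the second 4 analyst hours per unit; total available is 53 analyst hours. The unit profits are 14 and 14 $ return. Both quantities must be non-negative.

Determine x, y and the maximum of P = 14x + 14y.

At the optimal vertex, 7x + 8y = 43 and 9x + 5y = 50.
Solving simultaneously gives x = 5, y = 1.

x = 5, y = 1, maximum P = 84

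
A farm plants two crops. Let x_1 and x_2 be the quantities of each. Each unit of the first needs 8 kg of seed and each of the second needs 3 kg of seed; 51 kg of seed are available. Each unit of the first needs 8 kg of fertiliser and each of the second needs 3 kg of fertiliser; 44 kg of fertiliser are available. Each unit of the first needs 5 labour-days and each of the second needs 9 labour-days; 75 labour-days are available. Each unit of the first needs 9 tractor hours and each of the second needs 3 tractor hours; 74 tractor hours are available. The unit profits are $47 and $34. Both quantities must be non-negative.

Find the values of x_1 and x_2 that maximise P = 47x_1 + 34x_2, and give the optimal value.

Extreme points and P = 47x_1 + 34x_2:
  (0, 0) → P = 0
  (0, 25/3) → P = 850/3
  (11/2, 0) → P = 517/2
  (3, 20/3) → P = 1103/3

The optimum lies where 8x_1 + 3x_2 = 44 and 5x_1 + 9x_2 = 75.
Solving simultaneously gives x_1 = 3, x_2 = 20/3.

x_1 = 3, x_2 = 20/3, maximum P = 1103/3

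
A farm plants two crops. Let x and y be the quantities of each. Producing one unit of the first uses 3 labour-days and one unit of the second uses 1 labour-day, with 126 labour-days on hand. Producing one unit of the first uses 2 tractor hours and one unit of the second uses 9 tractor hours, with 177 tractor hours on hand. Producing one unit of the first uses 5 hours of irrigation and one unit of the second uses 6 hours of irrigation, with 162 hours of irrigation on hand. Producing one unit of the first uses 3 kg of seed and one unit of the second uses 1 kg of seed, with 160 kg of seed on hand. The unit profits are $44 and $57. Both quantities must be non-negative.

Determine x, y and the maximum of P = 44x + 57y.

x = 12, y = 17, maximum P = 1497

The optimum lies where 2x + 9y = 177 and 5x + 6y = 162.
Solving simultaneously gives x = 12, y = 17.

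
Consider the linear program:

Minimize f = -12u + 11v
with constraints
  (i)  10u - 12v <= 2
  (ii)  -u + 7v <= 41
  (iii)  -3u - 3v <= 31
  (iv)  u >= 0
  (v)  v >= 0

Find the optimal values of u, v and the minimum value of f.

u = 253/29, v = 206/29, minimum f = -770/29

Corner points and f = -12u + 11v:
  (253/29, 206/29) → f = -770/29
  (1/5, 0) → f = -12/5
  (0, 41/7) → f = 451/7
  (0, 0) → f = 0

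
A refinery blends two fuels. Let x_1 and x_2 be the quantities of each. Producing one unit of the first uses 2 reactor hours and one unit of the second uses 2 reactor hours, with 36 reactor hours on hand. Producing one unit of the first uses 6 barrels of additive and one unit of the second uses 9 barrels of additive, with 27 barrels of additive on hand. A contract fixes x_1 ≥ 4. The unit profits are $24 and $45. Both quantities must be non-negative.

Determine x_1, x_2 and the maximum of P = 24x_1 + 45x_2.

Feasible corners and P = 24x_1 + 45x_2:
  (9/2, 0) → P = 108
  (4, 0) → P = 96
  (4, 1/3) → P = 111

The optimum lies where 6x_1 + 9x_2 = 27 and x_1 = 4.
Solving simultaneously gives x_1 = 4, x_2 = 1/3.

x_1 = 4, x_2 = 1/3, maximum P = 111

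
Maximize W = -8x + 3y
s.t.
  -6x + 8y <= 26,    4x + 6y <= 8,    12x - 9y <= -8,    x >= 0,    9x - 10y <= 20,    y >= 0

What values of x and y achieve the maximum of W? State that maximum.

Corner points and W = -8x + 3y:
  (2/9, 32/27) → W = 16/9
  (0, 4/3) → W = 4
  (0, 8/9) → W = 8/3

x = 0, y = 4/3, maximum W = 4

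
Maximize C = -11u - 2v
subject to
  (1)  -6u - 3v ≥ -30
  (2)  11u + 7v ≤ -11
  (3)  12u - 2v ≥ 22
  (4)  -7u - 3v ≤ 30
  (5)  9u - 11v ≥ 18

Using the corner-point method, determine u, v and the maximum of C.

The feasible region is unbounded (it extends along (1, -2), (3, -7)), but C strictly decreases along every unbounded feasible direction, so there is no improving ray and the maximum is attained at a vertex.

The optimum lies where 12u - 2v = 22 and -7u - 3v = 30.
Solving simultaneously gives u = 3/25, v = -257/25.

u = 3/25, v = -257/25, maximum C = 481/25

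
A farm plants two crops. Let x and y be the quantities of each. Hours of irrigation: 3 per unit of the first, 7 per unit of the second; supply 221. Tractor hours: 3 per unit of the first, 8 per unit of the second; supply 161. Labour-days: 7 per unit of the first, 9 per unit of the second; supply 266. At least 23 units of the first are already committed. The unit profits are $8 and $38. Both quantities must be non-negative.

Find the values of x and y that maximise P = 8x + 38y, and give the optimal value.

x = 23, y = 23/2, maximum P = 621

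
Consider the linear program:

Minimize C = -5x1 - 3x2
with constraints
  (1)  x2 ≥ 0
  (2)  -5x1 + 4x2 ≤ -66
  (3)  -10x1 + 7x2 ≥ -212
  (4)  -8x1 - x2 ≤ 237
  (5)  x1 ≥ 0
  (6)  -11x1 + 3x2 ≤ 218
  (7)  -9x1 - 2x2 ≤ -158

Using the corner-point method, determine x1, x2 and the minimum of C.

The binding constraints are -5x1 + 4x2 = -66 and -10x1 + 7x2 = -212.
Solving simultaneously gives x1 = 386/5, x2 = 80.

x1 = 386/5, x2 = 80, minimum C = -626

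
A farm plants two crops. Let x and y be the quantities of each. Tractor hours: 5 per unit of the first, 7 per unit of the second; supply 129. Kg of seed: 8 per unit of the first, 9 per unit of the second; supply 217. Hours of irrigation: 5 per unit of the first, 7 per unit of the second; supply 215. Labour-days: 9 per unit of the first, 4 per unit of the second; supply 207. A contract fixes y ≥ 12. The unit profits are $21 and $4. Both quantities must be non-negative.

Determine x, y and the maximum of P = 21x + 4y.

Corner points and P = 21x + 4y:
  (0, 129/7) → P = 516/7
  (0, 12) → P = 48
  (9, 12) → P = 237

The binding constraints are 5x + 7y = 129 and y = 12.
Solving simultaneously gives x = 9, y = 12.

x = 9, y = 12, maximum P = 237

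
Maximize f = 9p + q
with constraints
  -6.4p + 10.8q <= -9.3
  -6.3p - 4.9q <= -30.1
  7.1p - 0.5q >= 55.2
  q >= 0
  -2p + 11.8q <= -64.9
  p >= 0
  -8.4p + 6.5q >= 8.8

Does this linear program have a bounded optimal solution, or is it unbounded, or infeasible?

infeasible

The boundaries q = 0 and -2p + 11.8q = -64.9 meet at (32.45, 0), but that point violates -8.4p + 6.5q ≥ 8.8. Every candidate vertex is excluded by some other constraint, so the feasible region is empty.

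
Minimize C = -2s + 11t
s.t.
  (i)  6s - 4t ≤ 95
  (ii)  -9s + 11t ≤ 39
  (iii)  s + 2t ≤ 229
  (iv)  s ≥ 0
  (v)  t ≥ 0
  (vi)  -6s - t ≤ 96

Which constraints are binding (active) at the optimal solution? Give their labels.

Corner points and C = -2s + 11t:
  (1201/30, 363/10) → C = 9577/30
  (95/6, 0) → C = -95/3
  (0, 39/11) → C = 39
  (0, 0) → C = 0

The minimum is at (95/6, 0). Substituting into each constraint, equality holds for (i) and (v); the remaining constraints have slack.

(i) and (v)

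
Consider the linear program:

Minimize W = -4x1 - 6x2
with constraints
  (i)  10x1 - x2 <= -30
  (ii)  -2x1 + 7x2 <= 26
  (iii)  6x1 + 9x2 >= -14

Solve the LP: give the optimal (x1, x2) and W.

Extreme points and W = -4x1 - 6x2:
  (-46/17, 50/17) → W = -116/17
  (-71/24, 5/12) → W = 28/3
  (-83/15, 32/15) → W = 28/3

The binding constraints are 10x1 - x2 = -30 and -2x1 + 7x2 = 26.
Solving simultaneously gives x1 = -46/17, x2 = 50/17.

x1 = -46/17, x2 = 50/17, minimum W = -116/17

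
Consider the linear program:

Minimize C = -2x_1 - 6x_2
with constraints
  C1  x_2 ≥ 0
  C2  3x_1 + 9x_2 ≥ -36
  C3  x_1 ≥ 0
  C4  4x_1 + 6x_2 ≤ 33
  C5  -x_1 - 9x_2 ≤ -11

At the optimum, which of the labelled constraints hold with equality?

C3 and C4

Extreme points and C = -2x_1 - 6x_2:
  (0, 11/2) → C = -33
  (0, 11/9) → C = -22/3
  (77/10, 11/30) → C = -88/5

The minimum is at (0, 11/2). Substituting into each constraint, equality holds for C3 and C4; the remaining constraints have slack.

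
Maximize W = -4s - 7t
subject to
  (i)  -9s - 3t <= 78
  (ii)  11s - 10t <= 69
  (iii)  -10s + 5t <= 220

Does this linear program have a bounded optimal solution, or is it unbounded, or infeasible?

Vertices and W = -4s - 7t:
  (-191/41, -493/41) → W = 4215/41
  (-14, 16) → W = -56
The feasible region has finitely many vertices and no improving ray; the maximum is 4215/41 at (-191/41, -493/41).

bounded optimum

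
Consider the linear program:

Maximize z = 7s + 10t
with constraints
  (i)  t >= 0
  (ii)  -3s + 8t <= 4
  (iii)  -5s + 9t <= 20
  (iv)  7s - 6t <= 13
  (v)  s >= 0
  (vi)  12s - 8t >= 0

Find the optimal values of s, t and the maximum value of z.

Feasible corners and z = 7s + 10t:
  (13/7, 0) → z = 13
  (0, 0) → z = 0
  (64/19, 67/38) → z = 783/19
  (4/9, 2/3) → z = 88/9

The optimum lies where -3s + 8t = 4 and 7s - 6t = 13.
Solving simultaneously gives s = 64/19, t = 67/38.

s = 64/19, t = 67/38, maximum z = 783/19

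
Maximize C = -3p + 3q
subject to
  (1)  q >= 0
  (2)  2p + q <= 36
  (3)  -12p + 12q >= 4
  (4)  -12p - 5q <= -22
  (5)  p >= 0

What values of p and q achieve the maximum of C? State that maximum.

Vertices and C = -3p + 3q:
  (107/9, 110/9) → C = 1
  (0, 36) → C = 108
  (61/51, 26/17) → C = 1
  (0, 22/5) → C = 66/5

p = 0, q = 36, maximum C = 108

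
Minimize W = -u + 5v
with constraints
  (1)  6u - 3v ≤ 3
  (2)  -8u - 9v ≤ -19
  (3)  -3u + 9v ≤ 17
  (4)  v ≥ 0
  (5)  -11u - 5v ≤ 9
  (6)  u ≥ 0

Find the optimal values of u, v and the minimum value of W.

u = 14/13, v = 15/13, minimum W = 61/13

Extreme points and W = -u + 5v:
  (14/13, 15/13) → W = 61/13
  (26/15, 37/15) → W = 53/5
  (2/11, 193/99) → W = 947/99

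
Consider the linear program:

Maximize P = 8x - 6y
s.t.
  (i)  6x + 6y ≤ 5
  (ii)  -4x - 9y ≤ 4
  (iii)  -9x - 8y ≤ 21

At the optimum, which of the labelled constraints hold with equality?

(i) and (ii)

Extreme points and P = 8x - 6y:
  (23/10, -22/15) → P = 136/5
  (-83/3, 57/2) → P = -1177/3
  (-157/49, 48/49) → P = -1544/49

The maximum is at (23/10, -22/15). Substituting into each constraint, equality holds for (i) and (ii); the remaining constraints have slack.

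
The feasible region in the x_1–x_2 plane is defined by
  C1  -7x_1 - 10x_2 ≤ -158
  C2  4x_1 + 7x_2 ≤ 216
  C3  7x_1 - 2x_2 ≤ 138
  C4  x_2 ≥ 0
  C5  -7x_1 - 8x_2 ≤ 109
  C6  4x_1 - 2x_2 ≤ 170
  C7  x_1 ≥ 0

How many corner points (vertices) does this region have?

Intersecting each pair of boundary lines and keeping only the points that satisfy every inequality leaves:
  (424/21, 5/3)
  (0, 79/5)
  (466/19, 320/19)
  (0, 216/7)

4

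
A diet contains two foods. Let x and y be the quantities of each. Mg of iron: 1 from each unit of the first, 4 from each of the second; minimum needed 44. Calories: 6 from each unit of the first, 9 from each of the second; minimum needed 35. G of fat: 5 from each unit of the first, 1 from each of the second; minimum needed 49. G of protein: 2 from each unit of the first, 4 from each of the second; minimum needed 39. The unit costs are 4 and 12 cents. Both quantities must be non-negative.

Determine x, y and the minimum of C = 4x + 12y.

Corner points and C = 4x + 12y:
  (0, 49) → C = 588
  (44, 0) → C = 176
  (8, 9) → C = 140
The feasible region is unbounded (it extends along (0, 1), (1, 0)), but C strictly increases along every unbounded feasible direction, so there is no improving ray and the minimum is attained at a vertex.

x = 8, y = 9, minimum C = 140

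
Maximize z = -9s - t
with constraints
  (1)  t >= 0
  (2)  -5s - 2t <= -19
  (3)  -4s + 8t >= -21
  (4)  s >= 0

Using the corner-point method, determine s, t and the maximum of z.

Vertices and z = -9s - t:
  (19/5, 0) → z = -171/5
  (21/4, 0) → z = -189/4
  (0, 19/2) → z = -19/2
The feasible region is unbounded (it extends along (0, 1), (2, 1)), but z strictly decreases along every unbounded feasible direction, so there is no improving ray and the maximum is attained at a vertex.

The binding constraints are -5s - 2t = -19 and s = 0.
Solving simultaneously gives s = 0, t = 19/2.

s = 0, t = 19/2, maximum z = -19/2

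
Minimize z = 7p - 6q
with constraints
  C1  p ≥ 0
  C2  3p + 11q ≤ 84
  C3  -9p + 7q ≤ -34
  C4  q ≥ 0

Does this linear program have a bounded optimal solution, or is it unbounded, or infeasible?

bounded optimum

Corner points and z = 7p - 6q:
  (481/60, 109/20) → z = 281/12
  (28, 0) → z = 196
  (34/9, 0) → z = 238/9
The feasible region has finitely many vertices and no improving ray; the minimum is 281/12 at (481/60, 109/20).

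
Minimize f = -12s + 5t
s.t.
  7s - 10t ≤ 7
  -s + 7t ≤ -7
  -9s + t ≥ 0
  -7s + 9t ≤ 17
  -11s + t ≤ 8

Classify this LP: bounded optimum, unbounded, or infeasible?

Corner points and f = -12s + 5t:
  (-7/13, -14/13) → f = 14/13
  (-87/103, -133/103) → f = 379/103
  (-63/76, -85/76) → f = 331/76
The feasible region has finitely many vertices and no improving ray; the minimum is 14/13 at (-7/13, -14/13).

bounded optimum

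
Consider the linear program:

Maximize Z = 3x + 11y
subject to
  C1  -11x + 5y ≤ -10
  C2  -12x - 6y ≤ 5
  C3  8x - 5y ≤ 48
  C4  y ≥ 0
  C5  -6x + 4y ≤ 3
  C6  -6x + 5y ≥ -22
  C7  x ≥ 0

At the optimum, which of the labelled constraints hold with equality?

Corner points and Z = 3x + 11y:
  (10/11, 0) → Z = 30/11
  (55/14, 93/14) → Z = 594/7
  (207/2, 156) → Z = 4053/2
  (13, 56/5) → Z = 811/5
  (11/3, 0) → Z = 11

The maximum is at (207/2, 156). Substituting into each constraint, equality holds for C3 and C5; the remaining constraints have slack.

C3 and C5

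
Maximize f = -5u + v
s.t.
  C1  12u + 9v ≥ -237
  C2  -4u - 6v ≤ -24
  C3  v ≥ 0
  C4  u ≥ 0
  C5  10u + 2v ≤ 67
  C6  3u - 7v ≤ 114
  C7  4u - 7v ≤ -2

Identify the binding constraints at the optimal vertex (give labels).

Extreme points and f = -5u + v:
  (0, 4) → f = 4
  (3, 2) → f = -13
  (0, 67/2) → f = 67/2
  (155/26, 48/13) → f = -679/26

The maximum is at (0, 67/2). Substituting into each constraint, equality holds for C4 and C5; the remaining constraints have slack.

C4 and C5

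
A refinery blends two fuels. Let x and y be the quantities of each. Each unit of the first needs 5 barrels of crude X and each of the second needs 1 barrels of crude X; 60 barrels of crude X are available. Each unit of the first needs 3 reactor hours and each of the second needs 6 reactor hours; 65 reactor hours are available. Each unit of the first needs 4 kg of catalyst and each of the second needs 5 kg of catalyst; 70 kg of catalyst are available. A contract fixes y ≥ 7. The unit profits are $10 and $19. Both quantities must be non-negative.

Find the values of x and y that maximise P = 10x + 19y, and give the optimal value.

Extreme points and P = 10x + 19y:
  (0, 65/6) → P = 1235/6
  (0, 7) → P = 133
  (23/3, 7) → P = 629/3

x = 23/3, y = 7, maximum P = 629/3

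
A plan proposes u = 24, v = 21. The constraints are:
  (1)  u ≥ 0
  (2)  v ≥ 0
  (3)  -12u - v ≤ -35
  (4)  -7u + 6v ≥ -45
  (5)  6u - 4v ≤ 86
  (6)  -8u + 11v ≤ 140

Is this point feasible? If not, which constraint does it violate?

(1): 24 ≥ 0 ✓
(2): 21 ≥ 0 ✓
(3): -309 ≤ -35 ✓
(4): -42 ≥ -45 ✓
(5): 60 ≤ 86 ✓
(6): 39 ≤ 140 ✓

feasible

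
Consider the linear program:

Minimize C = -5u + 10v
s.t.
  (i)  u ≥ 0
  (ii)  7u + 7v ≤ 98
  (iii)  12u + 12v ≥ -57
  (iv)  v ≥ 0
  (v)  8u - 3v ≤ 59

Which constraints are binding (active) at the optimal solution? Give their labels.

Vertices and C = -5u + 10v:
  (0, 14) → C = 140
  (0, 0) → C = 0
  (101/11, 53/11) → C = 25/11
  (59/8, 0) → C = -295/8

The minimum is at (59/8, 0). Substituting into each constraint, equality holds for (iv) and (v); the remaining constraints have slack.

(iv) and (v)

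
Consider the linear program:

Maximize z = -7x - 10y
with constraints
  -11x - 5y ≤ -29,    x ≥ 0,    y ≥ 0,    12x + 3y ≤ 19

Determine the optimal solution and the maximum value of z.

Vertices and z = -7x - 10y:
  (0, 29/5) → z = -58
  (8/27, 139/27) → z = -482/9
  (0, 19/3) → z = -190/3

x = 8/27, y = 139/27, maximum z = -482/9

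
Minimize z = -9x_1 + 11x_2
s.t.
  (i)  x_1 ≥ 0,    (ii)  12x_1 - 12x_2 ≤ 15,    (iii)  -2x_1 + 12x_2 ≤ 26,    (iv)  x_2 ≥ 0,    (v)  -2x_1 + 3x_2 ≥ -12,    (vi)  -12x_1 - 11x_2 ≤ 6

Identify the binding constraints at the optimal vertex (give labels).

(ii) and (iv)

Corner points and z = -9x_1 + 11x_2:
  (0, 13/6) → z = 143/6
  (0, 0) → z = 0
  (41/10, 57/20) → z = -111/20
  (5/4, 0) → z = -45/4

The minimum is at (5/4, 0). Substituting into each constraint, equality holds for (ii) and (iv); the remaining constraints have slack.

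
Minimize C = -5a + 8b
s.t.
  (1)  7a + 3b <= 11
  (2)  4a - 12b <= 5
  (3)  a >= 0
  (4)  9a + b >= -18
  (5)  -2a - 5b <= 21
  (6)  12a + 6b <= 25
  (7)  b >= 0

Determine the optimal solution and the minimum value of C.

Feasible corners and C = -5a + 8b:
  (49/32, 3/32) → C = -221/32
  (0, 11/3) → C = 88/3
  (5/4, 0) → C = -25/4
  (0, 0) → C = 0

At the optimal vertex, 7a + 3b = 11 and 4a - 12b = 5.
Solving simultaneously gives a = 49/32, b = 3/32.

a = 49/32, b = 3/32, minimum C = -221/32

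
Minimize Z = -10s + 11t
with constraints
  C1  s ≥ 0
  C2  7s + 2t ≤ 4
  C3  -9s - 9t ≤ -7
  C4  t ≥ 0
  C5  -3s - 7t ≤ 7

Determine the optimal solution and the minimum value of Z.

s = 22/45, t = 13/45, minimum Z = -77/45

Feasible corners and Z = -10s + 11t:
  (0, 2) → Z = 22
  (0, 7/9) → Z = 77/9
  (22/45, 13/45) → Z = -77/45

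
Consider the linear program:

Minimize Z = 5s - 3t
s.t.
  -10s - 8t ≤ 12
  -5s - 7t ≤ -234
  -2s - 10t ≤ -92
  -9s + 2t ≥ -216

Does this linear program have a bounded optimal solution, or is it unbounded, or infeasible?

unbounded

From the feasible point (-326/5, 80), moving in the direction (2, 9) keeps every constraint satisfied while Z decreases without bound.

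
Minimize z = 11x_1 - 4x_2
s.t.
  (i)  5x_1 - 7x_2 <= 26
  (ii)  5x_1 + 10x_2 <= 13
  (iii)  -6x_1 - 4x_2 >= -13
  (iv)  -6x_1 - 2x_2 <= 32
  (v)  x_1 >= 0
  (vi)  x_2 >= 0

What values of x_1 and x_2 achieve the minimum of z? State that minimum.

x_1 = 0, x_2 = 13/10, minimum z = -26/5

Vertices and z = 11x_1 - 4x_2:
  (39/20, 13/40) → z = 403/20
  (0, 13/10) → z = -26/5
  (13/6, 0) → z = 143/6
  (0, 0) → z = 0

At the optimal vertex, 5x_1 + 10x_2 = 13 and x_1 = 0.
Solving simultaneously gives x_1 = 0, x_2 = 13/10.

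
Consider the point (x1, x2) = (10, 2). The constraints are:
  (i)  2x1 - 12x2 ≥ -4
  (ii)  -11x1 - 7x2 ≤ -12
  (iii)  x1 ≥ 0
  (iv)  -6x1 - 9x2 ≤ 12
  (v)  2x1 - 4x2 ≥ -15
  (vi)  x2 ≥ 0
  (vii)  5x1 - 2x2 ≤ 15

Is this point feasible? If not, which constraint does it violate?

Constraint (vii): 5x1 - 2x2 = 46, which is not ≤ 15. All other constraints are satisfied.

not feasible — violates (vii)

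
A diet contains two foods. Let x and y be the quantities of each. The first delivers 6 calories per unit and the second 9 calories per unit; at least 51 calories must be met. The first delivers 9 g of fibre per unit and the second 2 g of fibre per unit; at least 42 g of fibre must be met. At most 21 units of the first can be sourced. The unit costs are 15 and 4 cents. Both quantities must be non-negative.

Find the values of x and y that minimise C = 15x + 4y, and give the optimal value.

x = 4, y = 3, minimum C = 72

Feasible corners and C = 15x + 4y:
  (0, 21) → C = 84
  (17/2, 0) → C = 255/2
  (21, 0) → C = 315
  (4, 3) → C = 72
The feasible region is unbounded (it extends along (0, 1)), but C strictly increases along every unbounded feasible direction, so there is no improving ray and the minimum is attained at a vertex.

The binding constraints are 6x + 9y = 51 and 9x + 2y = 42.
Solving simultaneously gives x = 4, y = 3.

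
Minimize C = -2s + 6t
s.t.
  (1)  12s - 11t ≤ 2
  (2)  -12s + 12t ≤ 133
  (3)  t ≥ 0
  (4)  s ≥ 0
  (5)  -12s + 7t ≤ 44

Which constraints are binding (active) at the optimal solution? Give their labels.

Corner points and C = -2s + 6t:
  (1487/12, 135) → C = 3373/6
  (1/6, 0) → C = -1/3
  (403/60, 89/5) → C = 2801/30
  (0, 0) → C = 0
  (0, 44/7) → C = 264/7

The minimum is at (1/6, 0). Substituting into each constraint, equality holds for (1) and (3); the remaining constraints have slack.

(1) and (3)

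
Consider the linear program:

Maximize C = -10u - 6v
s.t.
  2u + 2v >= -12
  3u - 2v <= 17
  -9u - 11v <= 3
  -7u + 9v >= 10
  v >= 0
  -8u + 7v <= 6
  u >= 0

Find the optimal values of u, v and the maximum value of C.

u = 16/23, v = 38/23, maximum C = -388/23

Extreme points and C = -10u - 6v:
  (173/13, 149/13) → C = -2624/13
  (131/5, 154/5) → C = -2234/5
  (16/23, 38/23) → C = -388/23

The binding constraints are -7u + 9v = 10 and -8u + 7v = 6.
Solving simultaneously gives u = 16/23, v = 38/23.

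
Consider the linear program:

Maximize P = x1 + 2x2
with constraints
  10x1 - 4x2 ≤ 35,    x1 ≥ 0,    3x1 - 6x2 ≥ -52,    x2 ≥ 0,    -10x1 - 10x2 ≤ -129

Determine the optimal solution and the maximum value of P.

Feasible corners and P = x1 + 2x2:
  (209/24, 625/48) → P = 139/4
  (433/70, 47/7) → P = 1373/70
  (127/45, 907/90) → P = 1034/45

x1 = 209/24, x2 = 625/48, maximum P = 139/4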